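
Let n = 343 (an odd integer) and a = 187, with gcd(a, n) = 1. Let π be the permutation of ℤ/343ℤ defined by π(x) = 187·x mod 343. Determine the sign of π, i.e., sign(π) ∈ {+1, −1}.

Start at x=18: 18 → 279 → 37 → 59 → 57 → 26 → 60 → … (one orbit).
4 cycles of lengths [294, 42, 6, 1].
sign(π) = (−1)^{n − #cycles} = (−1)^{343−4} = (−1)^339 = -1.
Check: (187/343) = -1 by Zolotarev.

-1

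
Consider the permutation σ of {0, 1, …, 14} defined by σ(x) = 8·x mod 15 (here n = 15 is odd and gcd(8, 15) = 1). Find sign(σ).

+1

Start at x=8: 8 → 4 → 2 → 1 → 8 (one orbit).
5 cycles of lengths [4, 4, 4, 2, 1].
sign(π) = (−1)^{n − #cycles} = (−1)^{15−5} = (−1)^10 = +1.
Via Zolotarev, sign(π_{8}) = (8|15) = +1.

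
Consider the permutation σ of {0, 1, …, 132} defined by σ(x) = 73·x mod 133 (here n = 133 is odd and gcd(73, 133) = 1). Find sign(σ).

Orbit of 17 under x↦73x: [17, 44, 20, 130, 47, 106, 24]… (length divides ord_133(73)).
Cycle type of π: 18×6 + 9×2 + 6 + 1; total 10 cycles.
133 − 10 = 123 transpositions; sign(π) = (−1)^123 = -1.

-1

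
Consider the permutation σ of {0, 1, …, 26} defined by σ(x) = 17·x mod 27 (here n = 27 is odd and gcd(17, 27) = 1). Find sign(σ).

-1

Start at x=17: 17 → 19 → 26 → 10 → 8 → 1 → 17 (one orbit).
The orbit structure of x ↦ 17x mod 27: 8 orbits of sizes [6, 6, 6, 2, 2, 2, 2, 1].
Σ(ℓ_i−1) = 27−8 = 19; sign = (−1)^19 = -1.
Zolotarev: (17|27) = -1, matching the cycle-count sign.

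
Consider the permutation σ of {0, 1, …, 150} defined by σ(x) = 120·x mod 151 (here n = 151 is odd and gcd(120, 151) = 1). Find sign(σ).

Start at x=30: 30 → 127 → 140 → 39 → 150 → 31 → 96 → … (one orbit).
2 cycles of lengths [150, 1].
151 − 2 = 149 transpositions; sign(π) = (−1)^149 = -1.
Via Zolotarev, sign(π_{120}) = (120|151) = -1.

-1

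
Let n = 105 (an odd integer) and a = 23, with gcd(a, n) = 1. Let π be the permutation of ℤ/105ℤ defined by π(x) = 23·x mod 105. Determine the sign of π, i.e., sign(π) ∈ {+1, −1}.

Trace 2: π^k(2) = [2, 46, 8, 79, 32, 1, 23] for k=0..6.
π_23 has 15 disjoint cycles with lengths [12, 12, 12, 12, 12, 12, 6, 6, 4, 4, 4, 3, 3, 2, 1] on {0,…,104}.
15 cycles on 105: each ℓ→(−1)^(ℓ−1), product (−1)^90 = +1.
The Jacobi symbol (23|105) = +1 (Zolotarev) agrees.

+1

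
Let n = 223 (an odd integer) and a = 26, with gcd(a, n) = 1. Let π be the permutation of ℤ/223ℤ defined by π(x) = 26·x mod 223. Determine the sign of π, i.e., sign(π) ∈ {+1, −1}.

-1

Orbit of 49 under x↦26x: [49, 159, 120, 221, 171, 209, 82]… (length divides ord_223(26)).
π_26 has 4 disjoint cycles with lengths [74, 74, 74, 1] on {0,…,222}.
sign(π) = (−1)^{n − #cycles} = (−1)^{223−4} = (−1)^219 = -1.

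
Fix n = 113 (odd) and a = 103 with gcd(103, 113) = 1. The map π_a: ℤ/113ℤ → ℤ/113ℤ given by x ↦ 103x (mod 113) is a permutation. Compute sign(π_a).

-1

Orbit of 38 under x↦103x: [38, 72, 71, 81, 94, 77, 21]… (length divides ord_113(103)).
2 cycles of lengths [112, 1].
113 − 2 = 111 transpositions; sign(π) = (−1)^111 = -1.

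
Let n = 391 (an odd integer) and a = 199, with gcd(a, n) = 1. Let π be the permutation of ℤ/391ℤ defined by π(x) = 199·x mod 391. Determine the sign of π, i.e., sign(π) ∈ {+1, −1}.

Start at x=61: 61 → 18 → 63 → 25 → 283 → 13 → 241 → … (one orbit).
The orbit structure of x ↦ 199x mod 391: 5 orbits of sizes [176, 176, 22, 16, 1].
391 − 5 = 386 transpositions; sign(π) = (−1)^386 = +1.
(199|391)_J = +1 (Zolotarev's lemma cross-check).

+1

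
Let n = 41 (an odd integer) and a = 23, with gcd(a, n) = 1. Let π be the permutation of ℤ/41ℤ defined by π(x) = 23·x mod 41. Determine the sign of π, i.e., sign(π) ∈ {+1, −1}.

Trace 10: π^k(10) = [10, 25, 1, 23, 37, 31, 16] for k=0..6.
The orbit structure of x ↦ 23x mod 41: 5 orbits of sizes [10, 10, 10, 10, 1].
41 − 5 = 36 transpositions; sign(π) = (−1)^36 = +1.
(23|41)_J = +1 (Zolotarev's lemma cross-check).

+1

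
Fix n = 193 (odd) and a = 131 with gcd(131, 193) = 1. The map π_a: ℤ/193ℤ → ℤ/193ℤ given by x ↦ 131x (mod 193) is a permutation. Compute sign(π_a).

Orbit of 166 under x↦131x: [166, 130, 46, 43, 36, 84, 3]… (length divides ord_193(131)).
The orbit structure of x ↦ 131x mod 193: 5 orbits of sizes [48, 48, 48, 48, 1].
Σ(ℓ_i−1) = 193−5 = 188; sign = (−1)^188 = +1.
Check: (131/193) = +1 by Zolotarev.

+1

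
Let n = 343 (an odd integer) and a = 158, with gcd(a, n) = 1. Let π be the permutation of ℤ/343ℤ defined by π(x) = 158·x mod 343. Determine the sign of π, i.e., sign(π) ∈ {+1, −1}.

+1

Trace 183: π^k(183) = [183, 102, 338, 239, 32, 254, 1] for k=0..6.
π_158 has 7 disjoint cycles with lengths [147, 147, 21, 21, 3, 3, 1] on {0,…,342}.
343 − 7 = 336 transpositions; sign(π) = (−1)^336 = +1.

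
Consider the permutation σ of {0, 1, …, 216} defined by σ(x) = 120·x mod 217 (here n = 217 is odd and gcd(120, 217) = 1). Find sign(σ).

-1

Orbit of 85 under x↦120x: [85, 1, 120, 78, 29, 8, 92]… (length divides ord_217(120)).
Cycle lengths of π_120 on ℤ/217ℤ: [10, 10, 10, 10, 10, 10, 10, 10, 10, 10, 10, 10, 10, 10, 10, 10, 10, 10, 10, 10, 10, 1, 1, 1, 1, 1, 1, 1]; 28 cycles in total.
Σ(ℓ_i−1) = 217−28 = 189; sign = (−1)^189 = -1.
The Jacobi symbol (120|217) = -1 (Zolotarev) agrees.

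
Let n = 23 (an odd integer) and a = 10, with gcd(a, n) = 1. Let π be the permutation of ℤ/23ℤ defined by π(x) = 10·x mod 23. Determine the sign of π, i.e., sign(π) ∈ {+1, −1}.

Start at x=16: 16 → 22 → 13 → 15 → 12 → 5 → 4 → … (one orbit).
The orbit structure of x ↦ 10x mod 23: 2 orbits of sizes [22, 1].
sign(π) = (−1)^{n − #cycles} = (−1)^{23−2} = (−1)^21 = -1.
The Jacobi symbol (10|23) = -1 (Zolotarev) agrees.

-1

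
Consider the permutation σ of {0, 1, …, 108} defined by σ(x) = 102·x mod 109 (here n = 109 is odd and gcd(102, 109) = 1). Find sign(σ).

Orbit of 81 under x↦102x: [81, 87, 45, 12, 25, 43, 26]… (length divides ord_109(102)).
Cycle lengths of π_102 on ℤ/109ℤ: [54, 54, 1]; 3 cycles in total.
3 cycles on 109: each ℓ→(−1)^(ℓ−1), product (−1)^106 = +1.

+1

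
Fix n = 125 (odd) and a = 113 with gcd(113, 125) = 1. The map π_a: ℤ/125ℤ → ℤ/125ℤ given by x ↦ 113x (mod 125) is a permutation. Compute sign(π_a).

-1

Start at x=26: 26 → 63 → 119 → 72 → 11 → 118 → 84 → … (one orbit).
π_113 has 4 disjoint cycles with lengths [100, 20, 4, 1] on {0,…,124}.
sign(π) = (−1)^{n − #cycles} = (−1)^{125−4} = (−1)^121 = -1.
(113|125)_J = -1 (Zolotarev's lemma cross-check).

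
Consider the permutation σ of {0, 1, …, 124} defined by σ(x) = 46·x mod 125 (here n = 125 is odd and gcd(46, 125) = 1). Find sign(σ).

+1

Orbit of 96 under x↦46x: [96, 41, 11, 6, 26, 71, 16]… (length divides ord_125(46)).
Cycle type of π: 25×4 + 5×4 + 1×5; total 13 cycles.
Σ(ℓ_i−1) = 125−13 = 112; sign = (−1)^112 = +1.
Zolotarev: (46|125) = +1, matching the cycle-count sign.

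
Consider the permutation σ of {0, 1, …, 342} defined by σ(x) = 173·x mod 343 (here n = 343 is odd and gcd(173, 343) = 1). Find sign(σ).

Trace 205: π^k(205) = [205, 136, 204, 306, 116, 174, 261] for k=0..6.
π_173 has 4 disjoint cycles with lengths [294, 42, 6, 1] on {0,…,342}.
Σ(ℓ_i−1) = 343−4 = 339; sign = (−1)^339 = -1.

-1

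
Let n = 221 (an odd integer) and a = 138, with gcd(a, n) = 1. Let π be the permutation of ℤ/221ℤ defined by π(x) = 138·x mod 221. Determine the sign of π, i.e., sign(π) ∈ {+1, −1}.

Orbit of 1 under x↦138x: [1, 138, 38, 161, 118, 151, 64]… (length divides ord_221(138)).
The orbit structure of x ↦ 138x mod 221: 30 orbits of sizes [8, 8, 8, 8, 8, 8, 8, 8, 8, 8, 8, 8, 8, 8, 8, 8, 8, 8, 8, 8, 8, 8, 8, 8, 8, 8, 4, 4, 4, 1].
n − c = 221 − 30 = 191; sign = (−1)^191 = -1.
Zolotarev: (138|221) = -1, matching the cycle-count sign.

-1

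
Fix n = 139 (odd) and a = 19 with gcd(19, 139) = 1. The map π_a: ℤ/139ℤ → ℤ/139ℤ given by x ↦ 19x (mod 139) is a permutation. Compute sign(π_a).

-1

Trace 95: π^k(95) = [95, 137, 101, 112, 43, 122, 94] for k=0..6.
Cycle type of π: 138 + 1; total 2 cycles.
Σ(ℓ_i−1) = 139−2 = 137; sign = (−1)^137 = -1.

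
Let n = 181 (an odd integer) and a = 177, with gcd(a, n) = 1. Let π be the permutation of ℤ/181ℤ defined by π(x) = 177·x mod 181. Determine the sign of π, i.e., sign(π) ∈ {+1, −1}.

+1

Trace 144: π^k(144) = [144, 148, 132, 15, 121, 59, 126] for k=0..6.
5 cycles of lengths [45, 45, 45, 45, 1].
sign(π) = (−1)^{n − #cycles} = (−1)^{181−5} = (−1)^176 = +1.
Via Zolotarev, sign(π_{177}) = (177|181) = +1.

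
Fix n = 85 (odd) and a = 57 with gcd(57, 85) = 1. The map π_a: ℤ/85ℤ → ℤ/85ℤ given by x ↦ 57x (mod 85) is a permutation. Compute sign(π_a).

+1

Start at x=48: 48 → 16 → 62 → 49 → 73 → 81 → 27 → … (one orbit).
Cycle lengths of π_57 on ℤ/85ℤ: [16, 16, 16, 16, 16, 4, 1]; 7 cycles in total.
sign(π) = (−1)^{n − #cycles} = (−1)^{85−7} = (−1)^78 = +1.
(57|85)_J = +1 (Zolotarev's lemma cross-check).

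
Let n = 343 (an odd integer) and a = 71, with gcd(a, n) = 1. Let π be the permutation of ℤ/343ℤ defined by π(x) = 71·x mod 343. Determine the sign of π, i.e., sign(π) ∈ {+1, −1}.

Trace 29: π^k(29) = [29, 1, 71, 239, 162, 183, 302] for k=0..6.
The orbit structure of x ↦ 71x mod 343: 19 orbits of sizes [49, 49, 49, 49, 49, 49, 7, 7, 7, 7, 7, 7, 1, 1, 1, 1, 1, 1, 1].
sign(π) = (−1)^{n − #cycles} = (−1)^{343−19} = (−1)^324 = +1.
Check: (71/343) = +1 by Zolotarev.

+1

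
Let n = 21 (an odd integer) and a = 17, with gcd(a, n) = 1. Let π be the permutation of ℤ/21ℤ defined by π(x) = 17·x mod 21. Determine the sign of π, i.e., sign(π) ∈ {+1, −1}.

Start at x=17: 17 → 16 → 20 → 4 → 5 → 1 → 17 (one orbit).
Cycle lengths of π_17 on ℤ/21ℤ: [6, 6, 6, 2, 1]; 5 cycles in total.
sign(π) = (−1)^{n − #cycles} = (−1)^{21−5} = (−1)^16 = +1.

+1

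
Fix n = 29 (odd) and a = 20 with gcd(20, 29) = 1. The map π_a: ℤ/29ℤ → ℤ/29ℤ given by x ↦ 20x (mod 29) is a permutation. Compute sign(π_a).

Trace 25: π^k(25) = [25, 7, 24, 16, 1, 20, 23] for k=0..6.
The orbit structure of x ↦ 20x mod 29: 5 orbits of sizes [7, 7, 7, 7, 1].
29 − 5 = 24 transpositions; sign(π) = (−1)^24 = +1.
Zolotarev: (20|29) = +1, matching the cycle-count sign.

+1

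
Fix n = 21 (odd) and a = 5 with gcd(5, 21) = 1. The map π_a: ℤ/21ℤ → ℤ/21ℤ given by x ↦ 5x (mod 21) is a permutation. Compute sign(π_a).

Orbit of 17 under x↦5x: [17, 1, 5, 4, 20, 16]… (length divides ord_21(5)).
Cycle lengths of π_5 on ℤ/21ℤ: [6, 6, 6, 2, 1]; 5 cycles in total.
sign(π) = (−1)^{n − #cycles} = (−1)^{21−5} = (−1)^16 = +1.
Via Zolotarev, sign(π_{5}) = (5|21) = +1.

+1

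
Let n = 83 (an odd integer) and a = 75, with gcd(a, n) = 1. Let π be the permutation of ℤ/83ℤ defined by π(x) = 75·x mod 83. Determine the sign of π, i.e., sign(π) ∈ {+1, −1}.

Orbit of 16 under x↦75x: [16, 38, 28, 25, 49, 23, 65]… (length divides ord_83(75)).
π_75 has 3 disjoint cycles with lengths [41, 41, 1] on {0,…,82}.
With 3 cycles on 83 points, sign = (−1)^{83−3} = +1.
Zolotarev: (75|83) = +1, matching the cycle-count sign.

+1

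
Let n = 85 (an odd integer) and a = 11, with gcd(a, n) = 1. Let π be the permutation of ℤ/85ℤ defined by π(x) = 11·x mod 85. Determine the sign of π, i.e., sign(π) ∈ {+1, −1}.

Trace 1: π^k(1) = [1, 11, 36, 56, 21, 61, 76] for k=0..6.
Cycle type of π: 16×5 + 1×5; total 10 cycles.
Σ(ℓ_i−1) = 85−10 = 75; sign = (−1)^75 = -1.

-1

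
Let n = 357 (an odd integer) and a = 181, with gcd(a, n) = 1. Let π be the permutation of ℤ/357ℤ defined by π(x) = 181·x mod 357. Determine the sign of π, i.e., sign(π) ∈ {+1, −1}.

Trace 244: π^k(244) = [244, 253, 97, 64, 160, 43, 286] for k=0..6.
33 cycles of lengths [16, 16, 16, 16, 16, 16, 16, 16, 16, 16, 16, 16, 16, 16, 16, 16, 16, 16, 16, 16, 16, 2, 2, 2, 2, 2, 2, 2, 2, 2, 1, 1, 1].
sign(π) = (−1)^{n − #cycles} = (−1)^{357−33} = (−1)^324 = +1.
Via Zolotarev, sign(π_{181}) = (181|357) = +1.

+1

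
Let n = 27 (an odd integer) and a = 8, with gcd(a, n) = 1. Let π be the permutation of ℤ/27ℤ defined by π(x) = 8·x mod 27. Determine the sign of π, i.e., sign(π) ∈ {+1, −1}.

-1

Trace 19: π^k(19) = [19, 17, 1, 8, 10, 26] for k=0..5.
8 cycles of lengths [6, 6, 6, 2, 2, 2, 2, 1].
8 cycles on 27: each ℓ→(−1)^(ℓ−1), product (−1)^19 = -1.
Zolotarev: (8|27) = -1, matching the cycle-count sign.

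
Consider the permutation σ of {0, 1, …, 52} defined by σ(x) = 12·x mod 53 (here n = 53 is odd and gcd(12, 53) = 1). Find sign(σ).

Orbit of 42 under x↦12x: [42, 27, 6, 19, 16, 33, 25]… (length divides ord_53(12)).
Cycle lengths of π_12 on ℤ/53ℤ: [52, 1]; 2 cycles in total.
n − c = 53 − 2 = 51; sign = (−1)^51 = -1.

-1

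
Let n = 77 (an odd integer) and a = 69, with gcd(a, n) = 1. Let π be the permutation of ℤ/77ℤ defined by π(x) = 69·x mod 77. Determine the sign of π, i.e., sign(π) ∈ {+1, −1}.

-1

Start at x=27: 27 → 15 → 34 → 36 → 20 → 71 → 48 → … (one orbit).
Decompose π into cycles: lengths [10, 10, 10, 10, 10, 10, 5, 5, 2, 2, 2, 1] (12 cycles, including the fixed point 0).
Σ(ℓ_i−1) = 77−12 = 65; sign = (−1)^65 = -1.
(69|77)_J = -1 (Zolotarev's lemma cross-check).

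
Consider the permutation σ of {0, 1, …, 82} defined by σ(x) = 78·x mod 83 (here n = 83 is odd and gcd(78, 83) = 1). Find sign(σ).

+1

Trace 21: π^k(21) = [21, 61, 27, 31, 11, 28, 26] for k=0..6.
Cycle type of π: 41×2 + 1; total 3 cycles.
3 cycles on 83: each ℓ→(−1)^(ℓ−1), product (−1)^80 = +1.
The Jacobi symbol (78|83) = +1 (Zolotarev) agrees.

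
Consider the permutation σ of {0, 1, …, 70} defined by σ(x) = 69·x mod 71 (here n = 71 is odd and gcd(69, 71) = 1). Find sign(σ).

-1

Start at x=66: 66 → 10 → 51 → 40 → 62 → 18 → 35 → … (one orbit).
2 cycles of lengths [70, 1].
2 cycles on 71: each ℓ→(−1)^(ℓ−1), product (−1)^69 = -1.
Via Zolotarev, sign(π_{69}) = (69|71) = -1.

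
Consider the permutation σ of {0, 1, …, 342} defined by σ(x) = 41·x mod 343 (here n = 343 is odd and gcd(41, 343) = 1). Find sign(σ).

Trace 167: π^k(167) = [167, 330, 153, 99, 286, 64, 223] for k=0..6.
π_41 has 10 disjoint cycles with lengths [98, 98, 98, 14, 14, 14, 2, 2, 2, 1] on {0,…,342}.
Σ(ℓ_i−1) = 343−10 = 333; sign = (−1)^333 = -1.
Zolotarev: (41|343) = -1, matching the cycle-count sign.

-1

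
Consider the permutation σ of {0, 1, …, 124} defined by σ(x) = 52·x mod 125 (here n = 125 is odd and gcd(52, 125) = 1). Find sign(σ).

-1

Orbit of 91 under x↦52x: [91, 107, 64, 78, 56, 37, 49]… (length divides ord_125(52)).
Decompose π into cycles: lengths [100, 20, 4, 1] (4 cycles, including the fixed point 0).
With 4 cycles on 125 points, sign = (−1)^{125−4} = -1.
Check: (52/125) = -1 by Zolotarev.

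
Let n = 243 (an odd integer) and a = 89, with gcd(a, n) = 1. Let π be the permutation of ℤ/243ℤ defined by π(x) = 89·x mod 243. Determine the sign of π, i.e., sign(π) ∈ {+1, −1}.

-1

Orbit of 154 under x↦89x: [154, 98, 217, 116, 118, 53, 100]… (length divides ord_243(89)).
Cycle type of π: 54×3 + 18×3 + 6×3 + 2×4 + 1; total 14 cycles.
With 14 cycles on 243 points, sign = (−1)^{243−14} = -1.
Check: (89/243) = -1 by Zolotarev.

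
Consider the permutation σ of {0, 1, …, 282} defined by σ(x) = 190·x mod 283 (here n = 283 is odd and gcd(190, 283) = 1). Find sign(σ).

-1

Trace 157: π^k(157) = [157, 115, 59, 173, 42, 56, 169] for k=0..6.
π_190 has 2 disjoint cycles with lengths [282, 1] on {0,…,282}.
2 cycles on 283: each ℓ→(−1)^(ℓ−1), product (−1)^281 = -1.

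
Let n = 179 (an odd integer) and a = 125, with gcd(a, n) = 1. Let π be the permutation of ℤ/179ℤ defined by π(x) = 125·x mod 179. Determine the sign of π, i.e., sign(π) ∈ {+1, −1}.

Start at x=4: 4 → 142 → 29 → 45 → 76 → 13 → 14 → … (one orbit).
Cycle type of π: 89×2 + 1; total 3 cycles.
179 − 3 = 176 transpositions; sign(π) = (−1)^176 = +1.

+1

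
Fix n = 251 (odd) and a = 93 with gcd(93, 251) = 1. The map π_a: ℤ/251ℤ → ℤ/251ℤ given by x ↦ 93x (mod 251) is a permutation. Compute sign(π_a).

Start at x=12: 12 → 112 → 125 → 79 → 68 → 49 → 39 → … (one orbit).
π_93 has 3 disjoint cycles with lengths [125, 125, 1] on {0,…,250}.
With 3 cycles on 251 points, sign = (−1)^{251−3} = +1.

+1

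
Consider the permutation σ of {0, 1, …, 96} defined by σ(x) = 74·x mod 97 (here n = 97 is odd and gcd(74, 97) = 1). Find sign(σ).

Orbit of 59 under x↦74x: [59, 1, 74, 44, 55, 93, 92]… (length divides ord_97(74)).
Cycle type of π: 96 + 1; total 2 cycles.
97 − 2 = 95 transpositions; sign(π) = (−1)^95 = -1.
Via Zolotarev, sign(π_{74}) = (74|97) = -1.

-1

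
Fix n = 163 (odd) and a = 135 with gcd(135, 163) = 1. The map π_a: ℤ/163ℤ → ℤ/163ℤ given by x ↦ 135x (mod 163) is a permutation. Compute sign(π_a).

+1

Orbit of 38 under x↦135x: [38, 77, 126, 58, 6, 158, 140]… (length divides ord_163(135)).
The orbit structure of x ↦ 135x mod 163: 7 orbits of sizes [27, 27, 27, 27, 27, 27, 1].
n − c = 163 − 7 = 156; sign = (−1)^156 = +1.
The Jacobi symbol (135|163) = +1 (Zolotarev) agrees.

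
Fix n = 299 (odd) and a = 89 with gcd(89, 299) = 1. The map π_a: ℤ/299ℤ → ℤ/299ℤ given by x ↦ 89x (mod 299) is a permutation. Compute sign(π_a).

Trace 16: π^k(16) = [16, 228, 259, 28, 100, 229, 49] for k=0..6.
The orbit structure of x ↦ 89x mod 299: 5 orbits of sizes [132, 132, 22, 12, 1].
Σ(ℓ_i−1) = 299−5 = 294; sign = (−1)^294 = +1.

+1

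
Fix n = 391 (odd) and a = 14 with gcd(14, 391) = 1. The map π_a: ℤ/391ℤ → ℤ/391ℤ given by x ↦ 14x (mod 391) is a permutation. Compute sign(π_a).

Start at x=218: 218 → 315 → 109 → 353 → 250 → 372 → 125 → … (one orbit).
π_14 has 5 disjoint cycles with lengths [176, 176, 22, 16, 1] on {0,…,390}.
Σ(ℓ_i−1) = 391−5 = 386; sign = (−1)^386 = +1.
(14|391)_J = +1 (Zolotarev's lemma cross-check).

+1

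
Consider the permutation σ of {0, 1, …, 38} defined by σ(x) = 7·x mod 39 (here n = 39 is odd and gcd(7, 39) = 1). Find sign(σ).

Start at x=10: 10 → 31 → 22 → 37 → 25 → 19 → 16 → … (one orbit).
The orbit structure of x ↦ 7x mod 39: 6 orbits of sizes [12, 12, 12, 1, 1, 1].
6 cycles on 39: each ℓ→(−1)^(ℓ−1), product (−1)^33 = -1.
The Jacobi symbol (7|39) = -1 (Zolotarev) agrees.

-1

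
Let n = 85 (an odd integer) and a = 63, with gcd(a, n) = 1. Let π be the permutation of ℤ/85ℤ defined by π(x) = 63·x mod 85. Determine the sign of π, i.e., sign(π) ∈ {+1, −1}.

Start at x=1: 1 → 63 → 59 → 62 → 81 → 3 → 19 → … (one orbit).
7 cycles of lengths [16, 16, 16, 16, 16, 4, 1].
7 cycles on 85: each ℓ→(−1)^(ℓ−1), product (−1)^78 = +1.

+1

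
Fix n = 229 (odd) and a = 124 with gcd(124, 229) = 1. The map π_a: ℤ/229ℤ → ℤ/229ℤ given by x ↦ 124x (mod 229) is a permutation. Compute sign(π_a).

-1

Start at x=174: 174 → 50 → 17 → 47 → 103 → 177 → 193 → … (one orbit).
The orbit structure of x ↦ 124x mod 229: 2 orbits of sizes [228, 1].
229 − 2 = 227 transpositions; sign(π) = (−1)^227 = -1.
Zolotarev: (124|229) = -1, matching the cycle-count sign.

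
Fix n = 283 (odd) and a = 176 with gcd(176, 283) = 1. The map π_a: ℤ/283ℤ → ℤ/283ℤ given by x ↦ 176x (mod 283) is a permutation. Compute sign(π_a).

+1

Start at x=252: 252 → 204 → 246 → 280 → 38 → 179 → 91 → … (one orbit).
Decompose π into cycles: lengths [141, 141, 1] (3 cycles, including the fixed point 0).
3 cycles on 283: each ℓ→(−1)^(ℓ−1), product (−1)^280 = +1.
Via Zolotarev, sign(π_{176}) = (176|283) = +1.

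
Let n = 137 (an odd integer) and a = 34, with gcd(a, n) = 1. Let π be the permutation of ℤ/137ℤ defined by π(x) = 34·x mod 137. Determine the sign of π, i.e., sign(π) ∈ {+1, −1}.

+1

Orbit of 16 under x↦34x: [16, 133, 1, 34, 60, 122, 38]… (length divides ord_137(34)).
Decompose π into cycles: lengths [17, 17, 17, 17, 17, 17, 17, 17, 1] (9 cycles, including the fixed point 0).
n − c = 137 − 9 = 128; sign = (−1)^128 = +1.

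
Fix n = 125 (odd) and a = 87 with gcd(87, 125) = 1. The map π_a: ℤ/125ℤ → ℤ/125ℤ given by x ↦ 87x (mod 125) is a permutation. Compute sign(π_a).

Trace 37: π^k(37) = [37, 94, 53, 111, 32, 34, 83] for k=0..6.
4 cycles of lengths [100, 20, 4, 1].
125 − 4 = 121 transpositions; sign(π) = (−1)^121 = -1.
Check: (87/125) = -1 by Zolotarev.

-1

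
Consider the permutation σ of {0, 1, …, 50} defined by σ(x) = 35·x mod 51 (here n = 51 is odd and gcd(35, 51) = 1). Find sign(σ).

-1

Orbit of 35 under x↦35x: [35, 1]… (length divides ord_51(35)).
34 cycles of lengths [2, 2, 2, 2, 2, 2, 2, 2, 2, 2, 2, 2, 2, 2, 2, 2, 2, 1, 1, 1, 1, 1, 1, 1, 1, 1, 1, 1, 1, 1, 1, 1, 1, 1].
51 − 34 = 17 transpositions; sign(π) = (−1)^17 = -1.
Zolotarev: (35|51) = -1, matching the cycle-count sign.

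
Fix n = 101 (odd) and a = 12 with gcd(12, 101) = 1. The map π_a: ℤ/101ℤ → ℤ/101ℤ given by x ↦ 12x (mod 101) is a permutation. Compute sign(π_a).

Start at x=13: 13 → 55 → 54 → 42 → 100 → 89 → 58 → … (one orbit).
Cycle lengths of π_12 on ℤ/101ℤ: [100, 1]; 2 cycles in total.
sign(π) = (−1)^{n − #cycles} = (−1)^{101−2} = (−1)^99 = -1.
Check: (12/101) = -1 by Zolotarev.

-1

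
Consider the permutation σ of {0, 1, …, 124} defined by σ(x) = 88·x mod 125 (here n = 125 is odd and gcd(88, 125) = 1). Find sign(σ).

-1

Trace 36: π^k(36) = [36, 43, 34, 117, 46, 48, 99] for k=0..6.
Cycle type of π: 100 + 20 + 4 + 1; total 4 cycles.
Σ(ℓ_i−1) = 125−4 = 121; sign = (−1)^121 = -1.
Zolotarev: (88|125) = -1, matching the cycle-count sign.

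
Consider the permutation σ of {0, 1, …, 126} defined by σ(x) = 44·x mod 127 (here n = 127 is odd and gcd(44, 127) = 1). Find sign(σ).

+1

Start at x=122: 122 → 34 → 99 → 38 → 21 → 35 → 16 → … (one orbit).
Cycle lengths of π_44 on ℤ/127ℤ: [63, 63, 1]; 3 cycles in total.
Σ(ℓ_i−1) = 127−3 = 124; sign = (−1)^124 = +1.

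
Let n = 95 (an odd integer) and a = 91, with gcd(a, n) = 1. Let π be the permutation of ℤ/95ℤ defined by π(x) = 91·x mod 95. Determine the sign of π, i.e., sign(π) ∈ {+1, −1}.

Trace 91: π^k(91) = [91, 16, 31, 66, 21, 11, 51] for k=0..6.
π_91 has 10 disjoint cycles with lengths [18, 18, 18, 18, 18, 1, 1, 1, 1, 1] on {0,…,94}.
With 10 cycles on 95 points, sign = (−1)^{95−10} = -1.

-1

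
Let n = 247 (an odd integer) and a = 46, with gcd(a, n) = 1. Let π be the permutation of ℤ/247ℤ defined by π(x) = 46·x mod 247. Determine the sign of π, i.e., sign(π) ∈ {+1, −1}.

Trace 140: π^k(140) = [140, 18, 87, 50, 77, 84, 159] for k=0..6.
Cycle type of π: 12×19 + 6×3 + 1; total 23 cycles.
247 − 23 = 224 transpositions; sign(π) = (−1)^224 = +1.
(46|247)_J = +1 (Zolotarev's lemma cross-check).

+1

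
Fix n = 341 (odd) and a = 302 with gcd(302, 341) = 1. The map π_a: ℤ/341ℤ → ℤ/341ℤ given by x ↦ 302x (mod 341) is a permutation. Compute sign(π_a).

-1

Orbit of 306 under x↦302x: [306, 1, 302, 157, 15, 97, 309]… (length divides ord_341(302)).
Decompose π into cycles: lengths [10, 10, 10, 10, 10, 10, 10, 10, 10, 10, 10, 10, 10, 10, 10, 10, 10, 10, 10, 10, 10, 10, 10, 10, 10, 10, 10, 10, 10, 10, 10, 10, 10, 5, 5, 1] (36 cycles, including the fixed point 0).
With 36 cycles on 341 points, sign = (−1)^{341−36} = -1.
The Jacobi symbol (302|341) = -1 (Zolotarev) agrees.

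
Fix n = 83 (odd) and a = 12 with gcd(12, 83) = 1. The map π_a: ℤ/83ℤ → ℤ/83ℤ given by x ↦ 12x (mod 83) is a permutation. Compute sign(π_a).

+1

Trace 7: π^k(7) = [7, 1, 12, 61, 68, 69, 81] for k=0..6.
Decompose π into cycles: lengths [41, 41, 1] (3 cycles, including the fixed point 0).
3 cycles on 83: each ℓ→(−1)^(ℓ−1), product (−1)^80 = +1.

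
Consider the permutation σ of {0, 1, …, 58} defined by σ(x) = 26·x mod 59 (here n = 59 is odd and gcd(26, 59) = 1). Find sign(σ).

Trace 51: π^k(51) = [51, 28, 20, 48, 9, 57, 7] for k=0..6.
Cycle lengths of π_26 on ℤ/59ℤ: [29, 29, 1]; 3 cycles in total.
Σ(ℓ_i−1) = 59−3 = 56; sign = (−1)^56 = +1.

+1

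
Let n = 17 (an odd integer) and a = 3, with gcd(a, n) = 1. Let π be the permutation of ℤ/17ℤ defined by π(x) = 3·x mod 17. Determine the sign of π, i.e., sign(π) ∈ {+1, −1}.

-1

Orbit of 3 under x↦3x: [3, 9, 10, 13, 5, 15, 11]… (length divides ord_17(3)).
The orbit structure of x ↦ 3x mod 17: 2 orbits of sizes [16, 1].
Σ(ℓ_i−1) = 17−2 = 15; sign = (−1)^15 = -1.
The Jacobi symbol (3|17) = -1 (Zolotarev) agrees.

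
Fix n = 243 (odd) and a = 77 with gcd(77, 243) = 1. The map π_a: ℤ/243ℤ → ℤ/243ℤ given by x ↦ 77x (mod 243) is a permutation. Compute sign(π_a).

Orbit of 73 under x↦77x: [73, 32, 34, 188, 139, 11, 118]… (length divides ord_243(77)).
Decompose π into cycles: lengths [162, 54, 18, 6, 2, 1] (6 cycles, including the fixed point 0).
6 cycles on 243: each ℓ→(−1)^(ℓ−1), product (−1)^237 = -1.
Check: (77/243) = -1 by Zolotarev.

-1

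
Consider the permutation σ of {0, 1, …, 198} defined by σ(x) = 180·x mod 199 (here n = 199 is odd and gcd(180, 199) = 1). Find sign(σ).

Trace 43: π^k(43) = [43, 178, 1, 180, 162, 106, 175] for k=0..6.
π_180 has 23 disjoint cycles with lengths [9, 9, 9, 9, 9, 9, 9, 9, 9, 9, 9, 9, 9, 9, 9, 9, 9, 9, 9, 9, 9, 9, 1] on {0,…,198}.
23 cycles on 199: each ℓ→(−1)^(ℓ−1), product (−1)^176 = +1.
Zolotarev: (180|199) = +1, matching the cycle-count sign.

+1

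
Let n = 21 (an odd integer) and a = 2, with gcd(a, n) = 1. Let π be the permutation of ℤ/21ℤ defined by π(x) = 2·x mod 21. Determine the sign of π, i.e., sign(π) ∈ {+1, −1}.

-1

Orbit of 4 under x↦2x: [4, 8, 16, 11, 1, 2]… (length divides ord_21(2)).
Decompose π into cycles: lengths [6, 6, 3, 3, 2, 1] (6 cycles, including the fixed point 0).
With 6 cycles on 21 points, sign = (−1)^{21−6} = -1.
Zolotarev: (2|21) = -1, matching the cycle-count sign.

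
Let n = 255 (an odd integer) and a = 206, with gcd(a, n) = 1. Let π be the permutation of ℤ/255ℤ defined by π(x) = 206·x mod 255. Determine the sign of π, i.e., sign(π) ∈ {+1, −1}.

-1

Start at x=16: 16 → 236 → 166 → 26 → 1 → 206 → 106 → … (one orbit).
The orbit structure of x ↦ 206x mod 255: 40 orbits of sizes [8, 8, 8, 8, 8, 8, 8, 8, 8, 8, 8, 8, 8, 8, 8, 8, 8, 8, 8, 8, 8, 8, 8, 8, 8, 8, 8, 8, 8, 8, 2, 2, 2, 2, 2, 1, 1, 1, 1, 1].
40 cycles on 255: each ℓ→(−1)^(ℓ−1), product (−1)^215 = -1.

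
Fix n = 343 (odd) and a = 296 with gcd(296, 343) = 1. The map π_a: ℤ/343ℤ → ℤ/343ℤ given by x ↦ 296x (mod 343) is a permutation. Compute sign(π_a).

Orbit of 163 under x↦296x: [163, 228, 260, 128, 158, 120, 191]… (length divides ord_343(296)).
Decompose π into cycles: lengths [147, 147, 21, 21, 3, 3, 1] (7 cycles, including the fixed point 0).
7 cycles on 343: each ℓ→(−1)^(ℓ−1), product (−1)^336 = +1.

+1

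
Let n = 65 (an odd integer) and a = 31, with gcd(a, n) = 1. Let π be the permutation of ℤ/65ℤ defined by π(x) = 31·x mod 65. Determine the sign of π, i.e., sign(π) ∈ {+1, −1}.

-1

Orbit of 51 under x↦31x: [51, 21, 1, 31]… (length divides ord_65(31)).
Cycle lengths of π_31 on ℤ/65ℤ: [4, 4, 4, 4, 4, 4, 4, 4, 4, 4, 4, 4, 4, 4, 4, 1, 1, 1, 1, 1]; 20 cycles in total.
65 − 20 = 45 transpositions; sign(π) = (−1)^45 = -1.
(31|65)_J = -1 (Zolotarev's lemma cross-check).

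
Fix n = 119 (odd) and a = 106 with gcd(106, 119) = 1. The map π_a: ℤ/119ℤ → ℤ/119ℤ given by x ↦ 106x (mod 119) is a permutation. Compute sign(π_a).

Start at x=64: 64 → 1 → 106 → 50 → 64 (one orbit).
Cycle lengths of π_106 on ℤ/119ℤ: [4, 4, 4, 4, 4, 4, 4, 4, 4, 4, 4, 4, 4, 4, 4, 4, 4, 4, 4, 4, 4, 4, 4, 4, 4, 4, 4, 4, 1, 1, 1, 1, 1, 1, 1]; 35 cycles in total.
n − c = 119 − 35 = 84; sign = (−1)^84 = +1.
(106|119)_J = +1 (Zolotarev's lemma cross-check).

+1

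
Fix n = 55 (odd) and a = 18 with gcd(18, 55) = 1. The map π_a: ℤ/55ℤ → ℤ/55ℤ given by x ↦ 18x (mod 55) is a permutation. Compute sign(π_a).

Orbit of 28 under x↦18x: [28, 9, 52, 1, 18, 49, 2]… (length divides ord_55(18)).
Decompose π into cycles: lengths [20, 20, 10, 4, 1] (5 cycles, including the fixed point 0).
55 − 5 = 50 transpositions; sign(π) = (−1)^50 = +1.
Check: (18/55) = +1 by Zolotarev.

+1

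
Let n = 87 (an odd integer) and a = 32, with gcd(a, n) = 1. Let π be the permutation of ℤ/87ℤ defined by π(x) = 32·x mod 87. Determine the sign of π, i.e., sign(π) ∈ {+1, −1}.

Orbit of 2 under x↦32x: [2, 64, 47, 25, 17, 22, 8]… (length divides ord_87(32)).
5 cycles of lengths [28, 28, 28, 2, 1].
87 − 5 = 82 transpositions; sign(π) = (−1)^82 = +1.

+1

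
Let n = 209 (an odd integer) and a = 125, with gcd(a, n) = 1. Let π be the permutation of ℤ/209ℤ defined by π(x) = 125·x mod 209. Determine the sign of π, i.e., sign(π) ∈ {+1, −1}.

Orbit of 201 under x↦125x: [201, 45, 191, 49, 64, 58, 144]… (length divides ord_209(125)).
Decompose π into cycles: lengths [15, 15, 15, 15, 15, 15, 15, 15, 15, 15, 15, 15, 5, 5, 3, 3, 3, 3, 3, 3, 1] (21 cycles, including the fixed point 0).
21 cycles on 209: each ℓ→(−1)^(ℓ−1), product (−1)^188 = +1.

+1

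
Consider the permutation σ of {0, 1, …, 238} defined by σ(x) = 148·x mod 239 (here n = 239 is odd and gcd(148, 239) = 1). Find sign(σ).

Start at x=35: 35 → 161 → 167 → 99 → 73 → 49 → 82 → … (one orbit).
Cycle lengths of π_148 on ℤ/239ℤ: [238, 1]; 2 cycles in total.
sign(π) = (−1)^{n − #cycles} = (−1)^{239−2} = (−1)^237 = -1.
Zolotarev: (148|239) = -1, matching the cycle-count sign.

-1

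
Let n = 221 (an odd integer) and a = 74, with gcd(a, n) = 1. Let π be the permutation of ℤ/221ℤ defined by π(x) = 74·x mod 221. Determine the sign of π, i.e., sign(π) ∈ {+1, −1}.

Orbit of 74 under x↦74x: [74, 172, 131, 191, 211, 144, 48]… (length divides ord_221(74)).
Cycle lengths of π_74 on ℤ/221ℤ: [48, 48, 48, 48, 16, 3, 3, 3, 3, 1]; 10 cycles in total.
n − c = 221 − 10 = 211; sign = (−1)^211 = -1.
Zolotarev: (74|221) = -1, matching the cycle-count sign.

-1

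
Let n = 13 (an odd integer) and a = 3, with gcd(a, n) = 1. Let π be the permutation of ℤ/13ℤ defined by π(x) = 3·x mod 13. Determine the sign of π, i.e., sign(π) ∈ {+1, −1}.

+1

Start at x=3: 3 → 9 → 1 → 3 (one orbit).
Cycle lengths of π_3 on ℤ/13ℤ: [3, 3, 3, 3, 1]; 5 cycles in total.
5 cycles on 13: each ℓ→(−1)^(ℓ−1), product (−1)^8 = +1.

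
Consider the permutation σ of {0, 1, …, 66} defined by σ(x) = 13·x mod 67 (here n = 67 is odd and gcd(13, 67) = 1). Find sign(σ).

Start at x=60: 60 → 43 → 23 → 31 → 1 → 13 → 35 → … (one orbit).
Cycle lengths of π_13 on ℤ/67ℤ: [66, 1]; 2 cycles in total.
2 cycles on 67: each ℓ→(−1)^(ℓ−1), product (−1)^65 = -1.

-1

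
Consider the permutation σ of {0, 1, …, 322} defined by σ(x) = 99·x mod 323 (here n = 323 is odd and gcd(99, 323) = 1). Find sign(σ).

-1

Trace 263: π^k(263) = [263, 197, 123, 226, 87, 215, 290] for k=0..6.
6 cycles of lengths [144, 144, 16, 9, 9, 1].
sign(π) = (−1)^{n − #cycles} = (−1)^{323−6} = (−1)^317 = -1.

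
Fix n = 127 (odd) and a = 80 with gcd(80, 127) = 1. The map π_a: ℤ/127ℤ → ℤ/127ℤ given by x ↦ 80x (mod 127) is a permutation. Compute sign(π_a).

Trace 16: π^k(16) = [16, 10, 38, 119, 122, 108, 4] for k=0..6.
The orbit structure of x ↦ 80x mod 127: 4 orbits of sizes [42, 42, 42, 1].
4 cycles on 127: each ℓ→(−1)^(ℓ−1), product (−1)^123 = -1.

-1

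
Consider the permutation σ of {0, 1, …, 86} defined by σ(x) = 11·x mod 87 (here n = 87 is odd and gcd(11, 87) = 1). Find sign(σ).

+1

Start at x=22: 22 → 68 → 52 → 50 → 28 → 47 → 82 → … (one orbit).
5 cycles of lengths [28, 28, 28, 2, 1].
n − c = 87 − 5 = 82; sign = (−1)^82 = +1.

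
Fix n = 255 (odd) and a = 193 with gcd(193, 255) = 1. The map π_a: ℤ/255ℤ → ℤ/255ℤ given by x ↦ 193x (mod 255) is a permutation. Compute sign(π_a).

Start at x=82: 82 → 16 → 28 → 49 → 22 → 166 → 163 → … (one orbit).
π_193 has 21 disjoint cycles with lengths [16, 16, 16, 16, 16, 16, 16, 16, 16, 16, 16, 16, 16, 16, 16, 4, 4, 4, 1, 1, 1] on {0,…,254}.
n − c = 255 − 21 = 234; sign = (−1)^234 = +1.

+1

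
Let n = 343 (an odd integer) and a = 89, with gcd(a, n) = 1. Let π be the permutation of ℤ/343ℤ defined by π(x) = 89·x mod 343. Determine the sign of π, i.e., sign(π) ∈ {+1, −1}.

Trace 43: π^k(43) = [43, 54, 4, 13, 128, 73, 323] for k=0..6.
Cycle type of π: 294 + 42 + 6 + 1; total 4 cycles.
Σ(ℓ_i−1) = 343−4 = 339; sign = (−1)^339 = -1.
Check: (89/343) = -1 by Zolotarev.

-1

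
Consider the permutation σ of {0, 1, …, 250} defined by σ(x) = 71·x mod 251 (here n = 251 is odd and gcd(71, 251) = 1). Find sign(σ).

Orbit of 154 under x↦71x: [154, 141, 222, 200, 144, 184, 12]… (length divides ord_251(71)).
Cycle lengths of π_71 on ℤ/251ℤ: [250, 1]; 2 cycles in total.
n − c = 251 − 2 = 249; sign = (−1)^249 = -1.
The Jacobi symbol (71|251) = -1 (Zolotarev) agrees.

-1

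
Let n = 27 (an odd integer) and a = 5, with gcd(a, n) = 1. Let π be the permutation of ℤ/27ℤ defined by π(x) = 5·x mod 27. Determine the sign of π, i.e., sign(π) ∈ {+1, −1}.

Start at x=10: 10 → 23 → 7 → 8 → 13 → 11 → 1 → … (one orbit).
Cycle type of π: 18 + 6 + 2 + 1; total 4 cycles.
n − c = 27 − 4 = 23; sign = (−1)^23 = -1.

-1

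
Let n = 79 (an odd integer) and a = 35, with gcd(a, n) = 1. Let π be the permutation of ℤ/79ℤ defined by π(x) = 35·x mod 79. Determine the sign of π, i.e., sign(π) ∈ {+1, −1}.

Trace 25: π^k(25) = [25, 6, 52, 3, 26, 41, 13] for k=0..6.
Cycle lengths of π_35 on ℤ/79ℤ: [78, 1]; 2 cycles in total.
79 − 2 = 77 transpositions; sign(π) = (−1)^77 = -1.
Check: (35/79) = -1 by Zolotarev.

-1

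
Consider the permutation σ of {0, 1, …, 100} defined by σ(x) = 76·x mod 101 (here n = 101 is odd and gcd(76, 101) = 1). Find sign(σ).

Orbit of 64 under x↦76x: [64, 16, 4, 1, 76, 19, 30]… (length divides ord_101(76)).
Cycle type of π: 50×2 + 1; total 3 cycles.
sign(π) = (−1)^{n − #cycles} = (−1)^{101−3} = (−1)^98 = +1.
Via Zolotarev, sign(π_{76}) = (76|101) = +1.

+1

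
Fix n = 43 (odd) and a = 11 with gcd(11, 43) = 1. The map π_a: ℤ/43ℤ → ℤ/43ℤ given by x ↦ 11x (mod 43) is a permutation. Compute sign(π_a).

+1

Start at x=4: 4 → 1 → 11 → 35 → 41 → 21 → 16 → 4 (one orbit).
Decompose π into cycles: lengths [7, 7, 7, 7, 7, 7, 1] (7 cycles, including the fixed point 0).
Σ(ℓ_i−1) = 43−7 = 36; sign = (−1)^36 = +1.
(11|43)_J = +1 (Zolotarev's lemma cross-check).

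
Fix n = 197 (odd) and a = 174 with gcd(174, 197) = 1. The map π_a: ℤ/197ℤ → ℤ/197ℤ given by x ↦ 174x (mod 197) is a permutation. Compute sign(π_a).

Trace 150: π^k(150) = [150, 96, 156, 155, 178, 43, 193] for k=0..6.
Decompose π into cycles: lengths [98, 98, 1] (3 cycles, including the fixed point 0).
197 − 3 = 194 transpositions; sign(π) = (−1)^194 = +1.

+1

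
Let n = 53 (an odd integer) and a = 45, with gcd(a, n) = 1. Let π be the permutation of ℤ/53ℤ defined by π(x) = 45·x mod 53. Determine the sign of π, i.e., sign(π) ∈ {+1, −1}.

Orbit of 22 under x↦45x: [22, 36, 30, 25, 12, 10, 26]… (length divides ord_53(45)).
Cycle type of π: 52 + 1; total 2 cycles.
With 2 cycles on 53 points, sign = (−1)^{53−2} = -1.
The Jacobi symbol (45|53) = -1 (Zolotarev) agrees.

-1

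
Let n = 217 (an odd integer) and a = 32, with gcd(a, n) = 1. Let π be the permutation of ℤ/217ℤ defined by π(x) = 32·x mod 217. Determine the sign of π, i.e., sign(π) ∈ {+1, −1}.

+1

Orbit of 32 under x↦32x: [32, 156, 1]… (length divides ord_217(32)).
The orbit structure of x ↦ 32x mod 217: 93 orbits of sizes [3, 3, 3, 3, 3, 3, 3, 3, 3, 3, 3, 3, 3, 3, 3, 3, 3, 3, 3, 3, 3, 3, 3, 3, 3, 3, 3, 3, 3, 3, 3, 3, 3, 3, 3, 3, 3, 3, 3, 3, 3, 3, 3, 3, 3, 3, 3, 3, 3, 3, 3, 3, 3, 3, 3, 3, 3, 3, 3, 3, 3, 3, 1, 1, 1, 1, 1, 1, 1, 1, 1, 1, 1, 1, 1, 1, 1, 1, 1, 1, 1, 1, 1, 1, 1, 1, 1, 1, 1, 1, 1, 1, 1].
With 93 cycles on 217 points, sign = (−1)^{217−93} = +1.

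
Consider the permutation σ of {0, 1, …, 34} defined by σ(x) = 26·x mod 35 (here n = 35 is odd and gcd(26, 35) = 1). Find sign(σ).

-1

Trace 1: π^k(1) = [1, 26, 11, 6, 16, 31] for k=0..5.
Cycle type of π: 6×5 + 1×5; total 10 cycles.
10 cycles on 35: each ℓ→(−1)^(ℓ−1), product (−1)^25 = -1.
(26|35)_J = -1 (Zolotarev's lemma cross-check).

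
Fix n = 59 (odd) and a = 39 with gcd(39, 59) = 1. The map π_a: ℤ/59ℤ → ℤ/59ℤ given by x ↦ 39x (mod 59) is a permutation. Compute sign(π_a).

-1

Trace 24: π^k(24) = [24, 51, 42, 45, 44, 5, 18] for k=0..6.
2 cycles of lengths [58, 1].
Σ(ℓ_i−1) = 59−2 = 57; sign = (−1)^57 = -1.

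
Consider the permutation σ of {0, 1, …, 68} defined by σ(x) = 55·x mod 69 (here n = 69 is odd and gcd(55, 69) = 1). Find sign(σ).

+1

Trace 1: π^k(1) = [1, 55, 58, 16, 52, 31, 49] for k=0..6.
Cycle type of π: 11×6 + 1×3; total 9 cycles.
With 9 cycles on 69 points, sign = (−1)^{69−9} = +1.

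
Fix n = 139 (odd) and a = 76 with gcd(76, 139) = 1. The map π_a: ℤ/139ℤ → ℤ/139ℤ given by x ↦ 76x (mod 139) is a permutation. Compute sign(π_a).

-1

Start at x=60: 60 → 112 → 33 → 6 → 39 → 45 → 84 → … (one orbit).
π_76 has 4 disjoint cycles with lengths [46, 46, 46, 1] on {0,…,138}.
With 4 cycles on 139 points, sign = (−1)^{139−4} = -1.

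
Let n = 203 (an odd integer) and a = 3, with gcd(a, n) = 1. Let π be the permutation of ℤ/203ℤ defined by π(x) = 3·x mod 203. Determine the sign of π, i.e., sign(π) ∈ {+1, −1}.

Trace 153: π^k(153) = [153, 53, 159, 71, 10, 30, 90] for k=0..6.
Decompose π into cycles: lengths [84, 84, 28, 6, 1] (5 cycles, including the fixed point 0).
With 5 cycles on 203 points, sign = (−1)^{203−5} = +1.

+1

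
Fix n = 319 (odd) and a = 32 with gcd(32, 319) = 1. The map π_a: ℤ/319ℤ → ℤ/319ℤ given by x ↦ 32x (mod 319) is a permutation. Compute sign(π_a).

Orbit of 144 under x↦32x: [144, 142, 78, 263, 122, 76, 199]… (length divides ord_319(32)).
Decompose π into cycles: lengths [28, 28, 28, 28, 28, 28, 28, 28, 28, 28, 28, 2, 2, 2, 2, 2, 1] (17 cycles, including the fixed point 0).
sign(π) = (−1)^{n − #cycles} = (−1)^{319−17} = (−1)^302 = +1.

+1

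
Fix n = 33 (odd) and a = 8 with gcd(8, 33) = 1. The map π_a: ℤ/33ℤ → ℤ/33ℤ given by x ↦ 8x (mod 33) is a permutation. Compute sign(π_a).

+1

Trace 4: π^k(4) = [4, 32, 25, 2, 16, 29, 1] for k=0..6.
5 cycles of lengths [10, 10, 10, 2, 1].
n − c = 33 − 5 = 28; sign = (−1)^28 = +1.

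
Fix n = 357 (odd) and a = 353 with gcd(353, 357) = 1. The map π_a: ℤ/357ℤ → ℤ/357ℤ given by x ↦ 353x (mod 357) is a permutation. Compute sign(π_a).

+1

Trace 47: π^k(47) = [47, 169, 38, 205, 251, 67, 89] for k=0..6.
Cycle lengths of π_353 on ℤ/357ℤ: [12, 12, 12, 12, 12, 12, 12, 12, 12, 12, 12, 12, 12, 12, 12, 12, 12, 12, 12, 12, 12, 12, 12, 12, 6, 6, 6, 4, 4, 4, 4, 4, 4, 4, 4, 4, 4, 4, 4, 2, 1]; 41 cycles in total.
With 41 cycles on 357 points, sign = (−1)^{357−41} = +1.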